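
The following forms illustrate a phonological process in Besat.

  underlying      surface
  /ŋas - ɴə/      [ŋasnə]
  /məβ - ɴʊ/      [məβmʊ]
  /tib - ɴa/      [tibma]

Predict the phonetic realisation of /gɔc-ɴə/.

[gɔcɲə]

The data show progressive place assimilation: /ɴ/ → [n] after /s/; /ɴ/ → [m] after /β/; /ɴ/ → [m] after /b/. In each pair only place changes, matching the preceding consonant, while manner and voice stay constant.
The rule targets /ɴ/ (voiced uvular nasal), which sits after the trigger /c/ (palatal).
The voiced palatal nasal is [ɲ], so /ɴ/ → [ɲ].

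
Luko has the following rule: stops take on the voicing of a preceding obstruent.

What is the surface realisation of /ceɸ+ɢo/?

/ɢ/ is a voiced uvular stop. The preceding trigger /ɸ/ is voiceless, so /ɢ/ must become voiceless as well.
The voiceless uvular stop is [q], so /ɢ/ → [q].

[ceɸqo]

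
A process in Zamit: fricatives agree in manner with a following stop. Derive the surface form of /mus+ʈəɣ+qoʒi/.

The rule targets /s/ (voiceless alveolar fricative), which sits before the trigger /ʈ/ (stop).
The voiceless alveolar stop is [t], so /s/ → [t].
At the second juncture, /ɣ/ likewise becomes [g] adjacent to /q/.

[mutʈəgqoʒi]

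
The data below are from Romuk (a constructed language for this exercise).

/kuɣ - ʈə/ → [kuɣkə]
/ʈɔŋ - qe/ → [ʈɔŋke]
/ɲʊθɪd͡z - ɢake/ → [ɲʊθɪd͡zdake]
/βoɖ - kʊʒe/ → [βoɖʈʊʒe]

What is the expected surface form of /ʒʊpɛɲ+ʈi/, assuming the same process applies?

The data show progressive place assimilation: /ʈ/ → [k] after /ɣ/; /q/ → [k] after /ŋ/; /ɢ/ → [d] after /d͡z/; /k/ → [ʈ] after /ɖ/. In each pair only place changes, matching the preceding consonant, while manner and voice stay constant.
/ʈ/ is a voiceless retroflex stop. The preceding trigger /ɲ/ is palatal, so /ʈ/ must become palatal as well.
The voiceless palatal stop is [c], so /ʈ/ → [c].

[ʒʊpɛɲci]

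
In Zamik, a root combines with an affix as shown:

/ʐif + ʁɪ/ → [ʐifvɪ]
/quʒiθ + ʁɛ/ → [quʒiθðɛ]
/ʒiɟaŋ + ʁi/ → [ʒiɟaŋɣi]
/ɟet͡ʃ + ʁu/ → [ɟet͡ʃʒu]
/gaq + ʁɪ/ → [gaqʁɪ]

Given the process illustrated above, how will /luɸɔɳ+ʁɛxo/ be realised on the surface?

[luɸɔɳʐɛxo]

The data show progressive place assimilation: /ʁ/ → [v] after /f/; /ʁ/ → [ð] after /θ/; /ʁ/ → [ɣ] after /ŋ/; /ʁ/ → [ʒ] after /t͡ʃ/. In each pair only place changes, matching the preceding consonant, while manner and voice stay constant.
Nothing changes in [gaqʁɪ]: there the adjacent consonants already agree in place (/ʁ/ and /q/ are both uvular), so this form is consistent with the same rule.
/ʁ/ is a voiced uvular fricative. The preceding trigger /ɳ/ is retroflex, so /ʁ/ must become retroflex as well.
The voiced retroflex fricative is [ʐ], so /ʁ/ → [ʐ].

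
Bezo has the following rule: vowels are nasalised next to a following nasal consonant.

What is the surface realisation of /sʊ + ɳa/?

[sʊ̃ɳa]

The vowel /ʊ/ is adjacent to the following nasal /ɳ/, so it acquires [+nasal] and surfaces as [ʊ̃].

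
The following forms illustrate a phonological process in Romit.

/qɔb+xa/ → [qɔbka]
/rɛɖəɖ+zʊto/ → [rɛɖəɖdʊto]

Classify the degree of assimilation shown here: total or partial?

partial assimilation

The segment that alternates is /x/, which surfaces as [k] when adjacent to /b/.
The change fricative → stop matches the manner of the preceding /b/, identifying this as manner assimilation.
Place and voice are unchanged, so the assimilation is partial, not total.
The same holds elsewhere in the data: /z/ → [d] after /ɖ/ (fricative → stop, matching a stop) — only manner changes, and always toward the preceding segment.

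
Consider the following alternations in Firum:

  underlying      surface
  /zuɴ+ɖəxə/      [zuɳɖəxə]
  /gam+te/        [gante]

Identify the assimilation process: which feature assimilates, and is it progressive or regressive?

Comparing underlying and surface forms, /ɴ/ → [ɳ] is the alternation; the neighbouring /ɖ/ is constant.
The change uvular → retroflex matches the place of the following /ɖ/, identifying this as place assimilation.
Manner and voice are unchanged, so the assimilation is partial, not total.
The other alternating form patterns the same way: /m/ → [n] before /t/ (bilabial → alveolar, matching alveolar) — only place changes, and always toward the following segment.
Since the segment that changes precedes the conditioning segment, the assimilation is regressive.

regressive place assimilation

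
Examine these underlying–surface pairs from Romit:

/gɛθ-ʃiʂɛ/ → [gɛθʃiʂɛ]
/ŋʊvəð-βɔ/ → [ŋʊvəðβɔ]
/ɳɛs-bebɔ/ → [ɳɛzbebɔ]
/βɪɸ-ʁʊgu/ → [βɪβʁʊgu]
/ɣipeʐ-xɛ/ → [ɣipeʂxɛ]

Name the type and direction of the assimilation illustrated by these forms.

regressive voicing assimilation

The segment that alternates is /s/, which surfaces as [z] when adjacent to /b/.
/s/ is voiceless while /b/ is voiced; the output [z] is voiced, matching the trigger — so the feature that spreads is voicing.
Place and manner are unchanged, so the assimilation is partial, not total.
The other alternating forms pattern the same way: /ɸ/ → [β] before /ʁ/ (voiceless → voiced, matching voiced); /ʐ/ → [ʂ] before /x/ (voiced → voiceless, matching voiceless) — only voicing changes, and always toward the following segment.
No alternation appears in [gɛθʃiʂɛ], [ŋʊvəðβɔ]: there the adjacent consonants already agree in voicing (/θ/ and /ʃ/ are both voiceless; /ð/ and /β/ are both voiced), so these forms are consistent with the same rule.
Since the segment that changes precedes the conditioning segment, the assimilation is regressive.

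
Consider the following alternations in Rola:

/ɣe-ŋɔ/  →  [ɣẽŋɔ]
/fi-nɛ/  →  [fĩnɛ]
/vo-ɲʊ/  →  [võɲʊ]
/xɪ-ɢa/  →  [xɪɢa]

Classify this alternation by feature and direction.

regressive nasality assimilation (vowel nasalisation)

The vowel /e/ surfaces as nasalised [ẽ] next to the following nasal /ŋ/ — it has acquired the [+nasal] feature of its neighbour.
The other forms show the same pattern: /i/ → [ĩ] before /n/; /o/ → [õ] before /ɲ/ — each time a vowel is nasalised next to a following nasal.
No change occurs in [xɪɢa] because the vowel at the boundary is adjacent to an oral consonant, not a nasal (/ɪ/ next to /ɢ/).
Because the conditioning nasal is to the right of the vowel that changes, the process is regressive (anticipatory).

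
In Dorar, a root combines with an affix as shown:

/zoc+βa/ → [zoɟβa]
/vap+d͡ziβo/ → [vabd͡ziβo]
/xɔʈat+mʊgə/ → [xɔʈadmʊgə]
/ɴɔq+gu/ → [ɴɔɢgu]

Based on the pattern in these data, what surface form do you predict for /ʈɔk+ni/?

[ʈɔgni]

The data show regressive voicing assimilation: /c/ → [ɟ] before /β/; /p/ → [b] before /d͡z/; /t/ → [d] before /m/; /q/ → [ɢ] before /g/. In each pair only voicing changes, matching the following consonant, while place and manner stay constant.
The rule targets /k/ (voiceless velar stop), which sits before the trigger /n/ (voiced).
A voiced velar stop is [g], so the surface segment is [g].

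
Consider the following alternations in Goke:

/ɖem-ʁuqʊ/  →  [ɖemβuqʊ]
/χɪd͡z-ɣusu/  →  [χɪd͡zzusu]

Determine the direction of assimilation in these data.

Underlying /ʁ/ is realised as [β] next to /m/; /m/ itself does not change.
The change uvular → bilabial matches the place of the preceding /m/, identifying this as place assimilation.
The same holds elsewhere in the data: /ɣ/ → [z] after /d͡z/ (velar → alveolar, matching alveolar) — only place changes, and always toward the preceding segment.
Since the segment that changes follows the conditioning segment, the assimilation is progressive.

progressive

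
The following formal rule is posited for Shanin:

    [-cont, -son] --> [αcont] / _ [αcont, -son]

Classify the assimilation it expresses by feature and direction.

The rule copies [cont] (continuancy) from the environment onto the target stops; since [±cont] encodes the stop/fricative manner contrast, the assimilating dimension is manner.
Since the environment is written after the underscore, the trigger follows the target; the direction is regressive.

regressive manner assimilation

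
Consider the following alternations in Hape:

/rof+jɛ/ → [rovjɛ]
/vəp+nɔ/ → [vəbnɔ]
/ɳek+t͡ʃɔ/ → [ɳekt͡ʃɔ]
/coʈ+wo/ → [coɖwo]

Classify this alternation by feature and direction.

regressive voicing assimilation

Underlying /f/ is realised as [v] next to /j/; /j/ itself does not change.
/f/ is voiceless while /j/ is voiced; the output [v] is voiced, matching the trigger — so the feature that spreads is voicing.
Place and manner are unchanged, so the assimilation is partial, not total.
The other alternating forms pattern the same way: /p/ → [b] before /n/ (voiceless → voiced, matching voiced); /ʈ/ → [ɖ] before /w/ (voiceless → voiced, matching voiced) — only voicing changes, and always toward the following segment.
Nothing changes in [ɳekt͡ʃɔ]: there the adjacent consonants already agree in voicing (/k/ and /t͡ʃ/ are both voiceless), so this form is consistent with the same rule.
Since the segment that changes precedes the conditioning segment, the assimilation is regressive.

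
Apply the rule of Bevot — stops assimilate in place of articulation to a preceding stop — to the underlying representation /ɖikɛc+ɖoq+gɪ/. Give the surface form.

[ɖikɛcɟoqɢɪ]

The rule targets /ɖ/ (voiced retroflex stop), which sits after the trigger /c/ (palatal).
A voiced palatal stop is [ɟ], so the surface segment is [ɟ].
At the second juncture, /g/ likewise becomes [ɢ] adjacent to /q/.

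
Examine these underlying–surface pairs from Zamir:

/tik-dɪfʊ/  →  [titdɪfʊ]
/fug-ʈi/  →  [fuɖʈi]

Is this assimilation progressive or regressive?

The segment that alternates is /k/, which surfaces as [t] when adjacent to /d/.
/k/ is velar while /d/ is alveolar; the output [t] is alveolar, matching the trigger — so the feature that spreads is place.
The other alternating form patterns the same way: /g/ → [ɖ] before /ʈ/ (velar → retroflex, matching retroflex) — only place changes, and always toward the following segment.
The trigger is the following segment, so the direction is regressive (anticipatory).

regressive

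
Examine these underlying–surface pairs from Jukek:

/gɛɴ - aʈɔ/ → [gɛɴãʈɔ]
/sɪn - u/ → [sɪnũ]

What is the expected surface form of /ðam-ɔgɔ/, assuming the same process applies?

[ðamɔ̃gɔ]

The data show progressive nasality assimilation (vowel nasalisation): /a/ → [ã] after /ɴ/; /u/ → [ũ] after /n/ — a vowel is nasalised by an immediately preceding nasal consonant.
/ɔ/ sits next to the nasal /m/ and is therefore nasalised to [ɔ̃].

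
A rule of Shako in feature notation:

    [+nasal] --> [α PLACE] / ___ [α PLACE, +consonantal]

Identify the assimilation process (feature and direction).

regressive place assimilation

The shared variable α links the value of the place features (abbreviated [PLACE]) on the target to the same value on the neighbouring segment, so place is the feature that assimilates.
Since the environment is written after the underscore, the trigger follows the target; the direction is regressive.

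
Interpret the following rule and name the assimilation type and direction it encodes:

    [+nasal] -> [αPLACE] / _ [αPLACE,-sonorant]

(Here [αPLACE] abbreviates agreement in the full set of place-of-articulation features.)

The rule copies the place features (abbreviated [PLACE]) from the environment onto the target, so the assimilating feature is place.
Since the environment is written after the underscore, the trigger follows the target; the direction is regressive.

regressive place assimilation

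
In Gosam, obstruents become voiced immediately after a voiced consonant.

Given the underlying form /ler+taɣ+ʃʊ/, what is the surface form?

/t/ is a voiceless alveolar stop. The preceding trigger /r/ is voiced, so /t/ must become voiced as well.
Changing only its voicing to voiced gives [d] — the voiced alveolar stop.
The same rule applies at the second boundary: /ʃ/ → [ʒ] next to /ɣ/.

[lerdaɣʒʊ]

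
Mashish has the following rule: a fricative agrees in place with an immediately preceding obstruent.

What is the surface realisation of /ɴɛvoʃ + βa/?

[ɴɛvoʃʒa]

/β/ is a voiced bilabial fricative. The preceding trigger /ʃ/ is postalveolar, so /β/ must become postalveolar as well.
Changing only its place to postalveolar gives [ʒ] — the voiced postalveolar fricative.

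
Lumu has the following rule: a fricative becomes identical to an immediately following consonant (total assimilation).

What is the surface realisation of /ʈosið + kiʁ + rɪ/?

/ð/ is the segment targeted by the rule; it sits immediately before /k/, so it assimilates completely and surfaces as [k].
The same rule applies at the second boundary: /ʁ/ → [r] next to /r/.

[ʈosikkirrɪ]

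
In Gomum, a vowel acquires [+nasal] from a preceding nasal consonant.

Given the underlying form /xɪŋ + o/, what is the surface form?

/o/ sits next to the nasal /ŋ/ and is therefore nasalised to [õ].

[xɪŋõ]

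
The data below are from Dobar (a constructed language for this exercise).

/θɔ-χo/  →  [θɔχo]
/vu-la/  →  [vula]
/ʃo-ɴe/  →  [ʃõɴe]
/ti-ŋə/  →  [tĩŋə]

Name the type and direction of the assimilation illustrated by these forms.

The vowel /o/ surfaces as nasalised [õ] next to the following nasal /ɴ/ — it has acquired the [+nasal] feature of its neighbour.
Likewise in the remaining data: /i/ → [ĩ] before /ŋ/ — each time a vowel is nasalised next to a following nasal.
No change occurs in [θɔχo], [vula] because the vowel at the boundary is adjacent to an oral consonant, not a nasal (/ɔ/ next to /χ/; /u/ next to /l/).
Because the conditioning nasal is to the right of the vowel that changes, the process is regressive (anticipatory).

regressive nasality assimilation (vowel nasalisation)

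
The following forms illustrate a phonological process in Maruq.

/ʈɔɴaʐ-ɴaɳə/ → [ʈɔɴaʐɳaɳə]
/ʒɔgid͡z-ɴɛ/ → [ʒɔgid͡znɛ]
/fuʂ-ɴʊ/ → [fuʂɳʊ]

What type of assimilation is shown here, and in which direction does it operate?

progressive place assimilation

Underlying /ɴ/ is realised as [ɳ] next to /ʐ/; /ʐ/ itself does not change.
The change uvular → retroflex matches the place of the preceding /ʐ/, identifying this as place assimilation.
Manner and voice are unchanged, so the assimilation is partial, not total.
The same holds elsewhere in the data: /ɴ/ → [n] after /d͡z/ (uvular → alveolar, matching alveolar); /ɴ/ → [ɳ] after /ʂ/ (uvular → retroflex, matching retroflex) — only place changes, and always toward the preceding segment.
The trigger is the preceding segment, so the direction is progressive (perseverative).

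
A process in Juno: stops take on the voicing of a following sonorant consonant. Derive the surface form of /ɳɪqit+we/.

[ɳɪqidwe]

The rule targets /t/ (voiceless alveolar stop), which sits before the trigger /w/ (voiced).
The voiced alveolar stop is [d], so /t/ → [d].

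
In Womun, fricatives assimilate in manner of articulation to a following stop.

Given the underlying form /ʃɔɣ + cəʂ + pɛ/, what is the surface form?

The rule targets /ɣ/ (voiced velar fricative), which sits before the trigger /c/ (stop).
A voiced velar stop is [g], so the surface segment is [g].
The same rule applies at the second boundary: /ʂ/ → [ʈ] next to /p/.

[ʃɔgcəʈpɛ]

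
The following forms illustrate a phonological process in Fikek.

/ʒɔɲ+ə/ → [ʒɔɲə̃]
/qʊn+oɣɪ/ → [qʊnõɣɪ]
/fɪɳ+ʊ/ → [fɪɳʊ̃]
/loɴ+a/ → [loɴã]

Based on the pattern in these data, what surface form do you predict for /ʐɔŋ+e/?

[ʐɔŋẽ]

The data show progressive nasality assimilation (vowel nasalisation): /ə/ → [ə̃] after /ɲ/; /o/ → [õ] after /n/; /ʊ/ → [ʊ̃] after /ɳ/; /a/ → [ã] after /ɴ/ — a vowel is nasalised by an immediately preceding nasal consonant.
/e/ sits next to the nasal /ŋ/ and is therefore nasalised to [ẽ].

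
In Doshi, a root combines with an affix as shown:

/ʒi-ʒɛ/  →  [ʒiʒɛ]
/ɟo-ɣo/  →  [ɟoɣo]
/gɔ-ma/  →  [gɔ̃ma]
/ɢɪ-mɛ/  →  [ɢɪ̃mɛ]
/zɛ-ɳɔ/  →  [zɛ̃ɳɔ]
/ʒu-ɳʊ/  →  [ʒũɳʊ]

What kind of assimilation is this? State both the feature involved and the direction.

regressive nasality assimilation (vowel nasalisation)

The vowel /ɔ/ surfaces as nasalised [ɔ̃] next to the following nasal /m/ — it has acquired the [+nasal] feature of its neighbour.
The other forms show the same pattern: /ɪ/ → [ɪ̃] before /m/; /ɛ/ → [ɛ̃] before /ɳ/; /u/ → [ũ] before /ɳ/ — each time a vowel is nasalised next to a following nasal.
No change occurs in [ʒiʒɛ], [ɟoɣo] because the vowel at the boundary is adjacent to an oral consonant, not a nasal (/i/ next to /ʒ/; /o/ next to /ɣ/).
Because the conditioning nasal is to the right of the vowel that changes, the process is regressive (anticipatory).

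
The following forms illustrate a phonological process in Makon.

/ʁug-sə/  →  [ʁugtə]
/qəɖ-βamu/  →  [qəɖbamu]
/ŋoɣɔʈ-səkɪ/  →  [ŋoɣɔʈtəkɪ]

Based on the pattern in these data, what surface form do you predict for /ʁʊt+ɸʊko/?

The data show progressive manner assimilation: /s/ → [t] after /g/; /β/ → [b] after /ɖ/; /s/ → [t] after /ʈ/. In each pair only manner changes, matching the preceding consonant, while place and voice stay constant.
The rule targets /ɸ/ (voiceless bilabial fricative), which sits after the trigger /t/ (stop).
Changing only its manner to stop gives [p] — the voiceless bilabial stop.

[ʁʊtpʊko]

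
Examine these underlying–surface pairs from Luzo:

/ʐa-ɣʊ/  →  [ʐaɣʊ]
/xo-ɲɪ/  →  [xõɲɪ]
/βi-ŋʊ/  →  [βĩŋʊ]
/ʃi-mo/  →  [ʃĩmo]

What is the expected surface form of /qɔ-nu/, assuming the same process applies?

The data show regressive nasality assimilation (vowel nasalisation): /o/ → [õ] before /ɲ/; /i/ → [ĩ] before /ŋ/; /i/ → [ĩ] before /m/ — a vowel is nasalised by an immediately following nasal consonant.
No change occurs in [ʐaɣʊ] because the vowel at the boundary is adjacent to an oral consonant, not a nasal (/a/ next to /ɣ/).
/ɔ/ sits next to the nasal /n/ and is therefore nasalised to [ɔ̃].

[qɔ̃nu]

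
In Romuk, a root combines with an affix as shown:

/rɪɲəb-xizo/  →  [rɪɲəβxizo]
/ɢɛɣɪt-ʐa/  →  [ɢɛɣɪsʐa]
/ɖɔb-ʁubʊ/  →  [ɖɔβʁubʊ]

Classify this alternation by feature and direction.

Underlying /b/ is realised as [β] next to /x/; /x/ itself does not change.
The change stop → fricative matches the manner of the following /x/, identifying this as manner assimilation.
Place and voice are unchanged, so the assimilation is partial, not total.
Checking the remaining alternations: /t/ → [s] before /ʐ/ (stop → fricative, matching a fricative); /b/ → [β] before /ʁ/ (stop → fricative, matching a fricative) — only manner changes, and always toward the following segment.
Since the segment that changes precedes the conditioning segment, the assimilation is regressive.

regressive manner assimilation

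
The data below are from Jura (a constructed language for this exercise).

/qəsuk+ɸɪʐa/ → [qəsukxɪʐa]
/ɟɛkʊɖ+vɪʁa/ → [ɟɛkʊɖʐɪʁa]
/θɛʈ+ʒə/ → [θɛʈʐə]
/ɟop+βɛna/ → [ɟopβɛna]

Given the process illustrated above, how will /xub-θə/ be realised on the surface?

[xubɸə]

The data show progressive place assimilation: /ɸ/ → [x] after /k/; /v/ → [ʐ] after /ɖ/; /ʒ/ → [ʐ] after /ʈ/. In each pair only place changes, matching the preceding consonant, while manner and voice stay constant.
No alternation appears in [ɟopβɛna]: there the adjacent consonants already agree in place (/β/ and /p/ are both bilabial), so this form is consistent with the same rule.
The rule targets /θ/ (voiceless dental fricative), which sits after the trigger /b/ (bilabial).
The voiceless bilabial fricative is [ɸ], so /θ/ → [ɸ].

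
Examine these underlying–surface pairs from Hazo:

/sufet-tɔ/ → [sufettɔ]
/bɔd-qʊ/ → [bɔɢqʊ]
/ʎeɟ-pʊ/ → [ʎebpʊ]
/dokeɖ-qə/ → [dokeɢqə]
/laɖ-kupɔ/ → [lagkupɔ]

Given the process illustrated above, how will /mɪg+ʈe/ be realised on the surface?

[mɪɖʈe]

The data show regressive place assimilation: /d/ → [ɢ] before /q/; /ɟ/ → [b] before /p/; /ɖ/ → [ɢ] before /q/; /ɖ/ → [g] before /k/. In each pair only place changes, matching the following consonant, while manner and voice stay constant.
No alternation appears in [sufettɔ]: there the adjacent consonants already agree in place (/t/ and /t/ are both alveolar), so this form is consistent with the same rule.
The rule targets /g/ (voiced velar stop), which sits before the trigger /ʈ/ (retroflex).
The voiced retroflex stop is [ɖ], so /g/ → [ɖ].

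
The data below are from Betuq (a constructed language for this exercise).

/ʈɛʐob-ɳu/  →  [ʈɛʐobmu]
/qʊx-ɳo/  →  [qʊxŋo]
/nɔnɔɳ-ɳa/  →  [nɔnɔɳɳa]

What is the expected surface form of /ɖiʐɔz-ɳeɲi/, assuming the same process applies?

The data show progressive place assimilation: /ɳ/ → [m] after /b/; /ɳ/ → [ŋ] after /x/. In each pair only place changes, matching the preceding consonant, while manner and voice stay constant.
Nothing changes in [nɔnɔɳɳa]: there the adjacent consonants already agree in place (/ɳ/ and /ɳ/ are both retroflex), so this form is consistent with the same rule.
/ɳ/ is a voiced retroflex nasal. The preceding trigger /z/ is alveolar, so /ɳ/ must become alveolar as well.
A voiced alveolar nasal is [n], so the surface segment is [n].

[ɖiʐɔzneɲi]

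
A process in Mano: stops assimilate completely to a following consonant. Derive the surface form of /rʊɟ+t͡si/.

[rʊt͡st͡si]

/ɟ/ is the segment targeted by the rule; it sits immediately before /t͡s/, so it assimilates completely and surfaces as [t͡s].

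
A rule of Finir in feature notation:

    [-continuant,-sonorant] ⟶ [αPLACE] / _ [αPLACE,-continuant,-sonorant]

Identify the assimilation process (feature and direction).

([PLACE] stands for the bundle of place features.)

regressive place assimilation

The shared variable α links the value of the place features (abbreviated [PLACE]) on the target to the same value on the neighbouring segment, so place is the feature that assimilates.
The conditioning segment sits to the right of the focus bar, meaning the trigger follows the segment that changes — regressive assimilation.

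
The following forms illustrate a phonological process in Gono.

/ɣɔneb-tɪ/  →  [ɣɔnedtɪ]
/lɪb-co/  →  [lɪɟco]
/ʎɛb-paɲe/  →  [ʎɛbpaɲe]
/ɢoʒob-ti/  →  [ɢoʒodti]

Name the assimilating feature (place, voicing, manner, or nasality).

place

The segment that alternates is /b/, which surfaces as [d] when adjacent to /t/.
The change bilabial → alveolar matches the place of the following /t/, identifying this as place assimilation.
Checking the remaining alternation: /b/ → [ɟ] before /c/ (bilabial → palatal, matching palatal) — only place changes, and always toward the following segment.
No alternation appears in [ʎɛbpaɲe]: there the adjacent consonants already agree in place (/b/ and /p/ are both bilabial), so this form is consistent with the same rule.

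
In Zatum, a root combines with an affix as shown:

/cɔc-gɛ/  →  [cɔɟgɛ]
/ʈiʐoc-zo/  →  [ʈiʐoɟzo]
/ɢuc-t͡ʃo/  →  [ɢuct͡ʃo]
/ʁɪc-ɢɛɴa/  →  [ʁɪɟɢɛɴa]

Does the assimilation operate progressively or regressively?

regressive

Comparing underlying and surface forms, /c/ → [ɟ] is the alternation; the neighbouring /g/ is constant.
/c/ is voiceless while /g/ is voiced; the output [ɟ] is voiced, matching the trigger — so the feature that spreads is voicing.
Checking the remaining alternations: /c/ → [ɟ] before /z/ (voiceless → voiced, matching voiced); /c/ → [ɟ] before /ɢ/ (voiceless → voiced, matching voiced) — only voicing changes, and always toward the following segment.
No alternation appears in [ɢuct͡ʃo]: there the adjacent consonants already agree in voicing (/c/ and /t͡ʃ/ are both voiceless), so this form is consistent with the same rule.
The trigger is the following segment, so the direction is regressive (anticipatory).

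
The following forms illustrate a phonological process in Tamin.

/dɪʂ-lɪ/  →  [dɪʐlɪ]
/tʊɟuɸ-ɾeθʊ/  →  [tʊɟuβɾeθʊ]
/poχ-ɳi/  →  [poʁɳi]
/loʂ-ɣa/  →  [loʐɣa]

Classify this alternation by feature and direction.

regressive voicing assimilation

Comparing underlying and surface forms, /ʂ/ → [ʐ] is the alternation; the neighbouring /l/ is constant.
/ʂ/ is voiceless while /l/ is voiced; the output [ʐ] is voiced, matching the trigger — so the feature that spreads is voicing.
Place and manner are unchanged, so the assimilation is partial, not total.
The same holds elsewhere in the data: /ɸ/ → [β] before /ɾ/ (voiceless → voiced, matching voiced); /χ/ → [ʁ] before /ɳ/ (voiceless → voiced, matching voiced); /ʂ/ → [ʐ] before /ɣ/ (voiceless → voiced, matching voiced) — only voicing changes, and always toward the following segment.
The trigger is the following segment, so the direction is regressive (anticipatory).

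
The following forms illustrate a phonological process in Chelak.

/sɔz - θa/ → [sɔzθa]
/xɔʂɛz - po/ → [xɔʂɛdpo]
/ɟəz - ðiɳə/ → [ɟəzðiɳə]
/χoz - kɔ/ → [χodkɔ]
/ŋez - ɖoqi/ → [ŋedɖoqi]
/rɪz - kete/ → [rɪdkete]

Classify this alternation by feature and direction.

regressive manner assimilation

The segment that alternates is /z/, which surfaces as [d] when adjacent to /p/.
The change fricative → stop matches the manner of the following /p/, identifying this as manner assimilation.
Place and voice are unchanged, so the assimilation is partial, not total.
The same holds elsewhere in the data: /z/ → [d] before /k/ (fricative → stop, matching a stop); /z/ → [d] before /ɖ/ (fricative → stop, matching a stop) — only manner changes, and always toward the following segment.
No alternation appears in [sɔzθa], [ɟəzðiɳə]: there the adjacent consonants already agree in manner (/z/ and /θ/ are both fricatives; /z/ and /ð/ are both fricatives), so these forms are consistent with the same rule.
The trigger is the following segment, so the direction is regressive (anticipatory).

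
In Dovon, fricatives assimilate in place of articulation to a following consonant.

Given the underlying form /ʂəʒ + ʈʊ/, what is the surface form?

[ʂəʐʈʊ]

/ʒ/ is a voiced postalveolar fricative. The following trigger /ʈ/ is retroflex, so /ʒ/ must become retroflex as well.
A voiced retroflex fricative is [ʐ], so the surface segment is [ʐ].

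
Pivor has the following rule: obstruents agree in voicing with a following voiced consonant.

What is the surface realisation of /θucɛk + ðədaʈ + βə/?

[θucɛgðədaɖβə]

The rule targets /k/ (voiceless velar stop), which sits before the trigger /ð/ (voiced).
A voiced velar stop is [g], so the surface segment is [g].
At the second juncture, /ʈ/ likewise becomes [ɖ] adjacent to /β/.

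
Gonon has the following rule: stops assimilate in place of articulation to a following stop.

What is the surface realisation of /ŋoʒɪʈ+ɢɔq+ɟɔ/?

/ʈ/ is a voiceless retroflex stop. The following trigger /ɢ/ is uvular, so /ʈ/ must become uvular as well.
Changing only its place to uvular gives [q] — the voiceless uvular stop.
The same rule applies at the second boundary: /q/ → [c] next to /ɟ/.

[ŋoʒɪqɢɔcɟɔ]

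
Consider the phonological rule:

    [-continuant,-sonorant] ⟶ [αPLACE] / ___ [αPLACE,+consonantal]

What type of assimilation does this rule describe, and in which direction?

The shared variable α links the value of the place features (abbreviated [PLACE]) on the target to the same value on the neighbouring segment, so place is the feature that assimilates.
The conditioning segment sits to the right of the focus bar, meaning the trigger follows the segment that changes — regressive assimilation.

regressive place assimilation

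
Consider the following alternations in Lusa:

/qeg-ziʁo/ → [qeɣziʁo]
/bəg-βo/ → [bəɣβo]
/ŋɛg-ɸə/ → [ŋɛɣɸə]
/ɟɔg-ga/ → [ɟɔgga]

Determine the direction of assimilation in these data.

Comparing underlying and surface forms, /g/ → [ɣ] is the alternation; the neighbouring /z/ is constant.
/g/ is a stop while /z/ is a fricative; the output [ɣ] is a fricative, matching the trigger — so the feature that spreads is manner.
Checking the remaining alternations: /g/ → [ɣ] before /β/ (stop → fricative, matching a fricative); /g/ → [ɣ] before /ɸ/ (stop → fricative, matching a fricative) — only manner changes, and always toward the following segment.
No alternation appears in [ɟɔgga]: there the adjacent consonants already agree in manner (/g/ and /g/ are both stops), so this form is consistent with the same rule.
Since the segment that changes precedes the conditioning segment, the assimilation is regressive.

regressive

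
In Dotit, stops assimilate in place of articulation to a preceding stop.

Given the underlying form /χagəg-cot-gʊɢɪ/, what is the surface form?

/c/ is a voiceless palatal stop. The preceding trigger /g/ is velar, so /c/ must become velar as well.
The voiceless velar stop is [k], so /c/ → [k].
The same rule applies at the second boundary: /g/ → [d] next to /t/.

[χagəgkotdʊɢɪ]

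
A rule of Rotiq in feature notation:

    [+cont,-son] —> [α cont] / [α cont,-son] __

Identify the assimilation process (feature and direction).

The shared variable α links the value of [cont] on the target to that of the neighbouring obstruent. [cont] distinguishes stops from fricatives — a manner-of-articulation feature — so this is manner assimilation.
The conditioning segment sits to the left of the focus bar, meaning the trigger precedes the segment that changes — progressive assimilation.

progressive manner assimilation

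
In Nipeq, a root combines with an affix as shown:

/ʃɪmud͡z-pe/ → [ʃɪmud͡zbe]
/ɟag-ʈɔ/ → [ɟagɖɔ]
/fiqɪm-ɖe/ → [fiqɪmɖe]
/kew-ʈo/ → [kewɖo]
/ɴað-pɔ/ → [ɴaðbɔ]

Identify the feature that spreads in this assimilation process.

voicing

Comparing underlying and surface forms, /p/ → [b] is the alternation; the neighbouring /d͡z/ is constant.
The change voiceless → voiced matches the voicing of the preceding /d͡z/, identifying this as voicing assimilation.
The other alternating forms pattern the same way: /ʈ/ → [ɖ] after /g/ (voiceless → voiced, matching voiced); /ʈ/ → [ɖ] after /w/ (voiceless → voiced, matching voiced); /p/ → [b] after /ð/ (voiceless → voiced, matching voiced) — only voicing changes, and always toward the preceding segment.
No alternation appears in [fiqɪmɖe]: there the adjacent consonants already agree in voicing (/ɖ/ and /m/ are both voiced), so this form is consistent with the same rule.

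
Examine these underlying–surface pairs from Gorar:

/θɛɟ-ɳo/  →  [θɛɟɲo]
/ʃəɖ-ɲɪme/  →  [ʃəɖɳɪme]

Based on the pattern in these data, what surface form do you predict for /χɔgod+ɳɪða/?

[χɔgodnɪða]

The data show progressive place assimilation: /ɳ/ → [ɲ] after /ɟ/; /ɲ/ → [ɳ] after /ɖ/. In each pair only place changes, matching the preceding consonant, while manner and voice stay constant.
/ɳ/ is a voiced retroflex nasal. The preceding trigger /d/ is alveolar, so /ɳ/ must become alveolar as well.
A voiced alveolar nasal is [n], so the surface segment is [n].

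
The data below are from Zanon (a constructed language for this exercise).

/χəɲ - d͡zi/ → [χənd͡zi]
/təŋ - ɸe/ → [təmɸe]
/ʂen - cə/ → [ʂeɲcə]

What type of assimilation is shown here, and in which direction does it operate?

Comparing underlying and surface forms, /ɲ/ → [n] is the alternation; the neighbouring /d͡z/ is constant.
The change palatal → alveolar matches the place of the following /d͡z/, identifying this as place assimilation.
Manner and voice are unchanged, so the assimilation is partial, not total.
The same holds elsewhere in the data: /ŋ/ → [m] before /ɸ/ (velar → bilabial, matching bilabial); /n/ → [ɲ] before /c/ (alveolar → palatal, matching palatal) — only place changes, and always toward the following segment.
The trigger is the following segment, so the direction is regressive (anticipatory).

regressive place assimilation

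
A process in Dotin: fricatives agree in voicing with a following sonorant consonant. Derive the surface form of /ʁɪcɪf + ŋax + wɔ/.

/f/ is a voiceless labiodental fricative. The following trigger /ŋ/ is voiced, so /f/ must become voiced as well.
Changing only its voicing to voiced gives [v] — the voiced labiodental fricative.
At the second juncture, /x/ likewise becomes [ɣ] adjacent to /w/.

[ʁɪcɪvŋaɣwɔ]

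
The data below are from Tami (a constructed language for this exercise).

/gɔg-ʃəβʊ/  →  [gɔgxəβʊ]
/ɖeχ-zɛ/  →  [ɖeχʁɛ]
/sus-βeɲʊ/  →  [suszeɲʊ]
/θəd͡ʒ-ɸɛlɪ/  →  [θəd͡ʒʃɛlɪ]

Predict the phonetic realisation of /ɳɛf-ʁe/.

[ɳɛfve]

The data show progressive place assimilation: /ʃ/ → [x] after /g/; /z/ → [ʁ] after /χ/; /β/ → [z] after /s/; /ɸ/ → [ʃ] after /d͡ʒ/. In each pair only place changes, matching the preceding consonant, while manner and voice stay constant.
The rule targets /ʁ/ (voiced uvular fricative), which sits after the trigger /f/ (labiodental).
Changing only its place to labiodental gives [v] — the voiced labiodental fricative.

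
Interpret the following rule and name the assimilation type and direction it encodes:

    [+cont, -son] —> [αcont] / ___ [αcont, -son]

regressive manner assimilation

The shared variable α links the value of [cont] on the target to that of the neighbouring obstruent. [cont] distinguishes stops from fricatives — a manner-of-articulation feature — so this is manner assimilation.
The conditioning segment sits to the right of the focus bar, meaning the trigger follows the segment that changes — regressive assimilation.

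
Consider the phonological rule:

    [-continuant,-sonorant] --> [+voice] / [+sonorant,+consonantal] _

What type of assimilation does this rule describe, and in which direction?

The target ([-continuant,-sonorant], stops) acquires [+voice] next to a sonorant consonant ([+sonorant,+consonantal]) — it takes on the voicing of its neighbour, so the feature that spreads is voicing.
Since the environment is written before the underscore, the trigger precedes the target; the direction is progressive.

progressive voicing assimilation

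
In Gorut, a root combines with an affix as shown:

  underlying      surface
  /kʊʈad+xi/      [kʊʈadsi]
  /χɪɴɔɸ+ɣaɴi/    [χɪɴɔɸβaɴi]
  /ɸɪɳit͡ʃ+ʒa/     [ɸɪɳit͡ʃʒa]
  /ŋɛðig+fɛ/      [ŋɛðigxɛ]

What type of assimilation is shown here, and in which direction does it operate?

Comparing underlying and surface forms, /x/ → [s] is the alternation; the neighbouring /d/ is constant.
/x/ is velar while /d/ is alveolar; the output [s] is alveolar, matching the trigger — so the feature that spreads is place.
Manner and voice are unchanged, so the assimilation is partial, not total.
Checking the remaining alternations: /ɣ/ → [β] after /ɸ/ (velar → bilabial, matching bilabial); /f/ → [x] after /g/ (labiodental → velar, matching velar) — only place changes, and always toward the preceding segment.
No alternation appears in [ɸɪɳit͡ʃʒa]: there the adjacent consonants already agree in place (/ʒ/ and /t͡ʃ/ are both postalveolar), so this form is consistent with the same rule.
Since the segment that changes follows the conditioning segment, the assimilation is progressive.

progressive place assimilation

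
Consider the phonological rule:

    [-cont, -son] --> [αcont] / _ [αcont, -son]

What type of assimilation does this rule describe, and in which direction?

regressive manner assimilation

The shared variable α links the value of [cont] on the target to that of the neighbouring obstruent. [cont] distinguishes stops from fricatives — a manner-of-articulation feature — so this is manner assimilation.
Since the environment is written after the underscore, the trigger follows the target; the direction is regressive.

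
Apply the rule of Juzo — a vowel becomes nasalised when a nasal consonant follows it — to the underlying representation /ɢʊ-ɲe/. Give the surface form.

[ɢʊ̃ɲe]

/ʊ/ sits next to the nasal /ɲ/ and is therefore nasalised to [ʊ̃].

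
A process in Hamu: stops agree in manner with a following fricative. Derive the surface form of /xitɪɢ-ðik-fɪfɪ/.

[xitɪʁðixfɪfɪ]

/ɢ/ is a voiced uvular stop. The following trigger /ð/ is a fricative, so /ɢ/ must become a fricative as well.
Changing only its manner to fricative gives [ʁ] — the voiced uvular fricative.
The same rule applies at the second boundary: /k/ → [x] next to /f/.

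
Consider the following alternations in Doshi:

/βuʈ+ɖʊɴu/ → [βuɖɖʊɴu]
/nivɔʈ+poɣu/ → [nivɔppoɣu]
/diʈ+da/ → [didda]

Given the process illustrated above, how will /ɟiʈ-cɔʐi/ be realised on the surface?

The data show regressive total assimilation (/ʈ/ → [ɖ] before /ɖ/; /ʈ/ → [p] before /p/; /ʈ/ → [d] before /d/): in every case the target segment becomes identical to its following neighbour, copying more than a single feature.
/ʈ/ is the segment targeted by the rule; it sits immediately before /c/, so it assimilates completely and surfaces as [c].

[ɟiccɔʐi]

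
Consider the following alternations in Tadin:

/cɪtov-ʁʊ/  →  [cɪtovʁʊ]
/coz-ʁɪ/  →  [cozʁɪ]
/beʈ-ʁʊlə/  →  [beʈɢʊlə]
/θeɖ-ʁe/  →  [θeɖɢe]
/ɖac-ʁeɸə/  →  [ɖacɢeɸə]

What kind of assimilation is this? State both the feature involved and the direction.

progressive manner assimilation

The segment that alternates is /ʁ/, which surfaces as [ɢ] when adjacent to /ʈ/.
The change fricative → stop matches the manner of the preceding /ʈ/, identifying this as manner assimilation.
Place and voice are unchanged, so the assimilation is partial, not total.
Checking the remaining alternations: /ʁ/ → [ɢ] after /ɖ/ (fricative → stop, matching a stop); /ʁ/ → [ɢ] after /c/ (fricative → stop, matching a stop) — only manner changes, and always toward the preceding segment.
Nothing changes in [cɪtovʁʊ], [cozʁɪ]: there the adjacent consonants already agree in manner (/ʁ/ and /v/ are both fricatives; /ʁ/ and /z/ are both fricatives), so these forms are consistent with the same rule.
Since the segment that changes follows the conditioning segment, the assimilation is progressive.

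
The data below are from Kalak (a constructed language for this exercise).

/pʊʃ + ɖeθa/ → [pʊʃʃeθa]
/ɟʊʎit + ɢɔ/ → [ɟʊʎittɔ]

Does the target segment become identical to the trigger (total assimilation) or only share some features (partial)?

Underlying /ɖ/ is realised as [ʃ] next to /ʃ/; /ʃ/ itself does not change.
The output [ʃ] is identical to the trigger /ʃ/ — every feature (place, manner, voicing) has been copied — so this is total assimilation.
The remaining alternation confirms this: /ɢ/ → [t] after /t/ — in each case the output is a copy of the preceding consonant.

total assimilation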